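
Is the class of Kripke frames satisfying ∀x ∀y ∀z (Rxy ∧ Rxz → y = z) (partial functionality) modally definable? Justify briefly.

This is a Sahlqvist condition; the CD axiom ◇p → □p defines it.

Yes, by ◇p → □p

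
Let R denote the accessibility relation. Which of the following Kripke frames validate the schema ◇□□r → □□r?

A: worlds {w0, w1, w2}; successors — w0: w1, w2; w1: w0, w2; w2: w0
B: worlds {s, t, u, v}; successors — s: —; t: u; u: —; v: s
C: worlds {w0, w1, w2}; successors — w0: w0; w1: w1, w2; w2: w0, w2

The schema corresponds to a generalized confluence (Geach) condition: ∀x ∀y ∀z ((xRy ∧ xR²z) → ∃w (yR²w ∧ z = w)).
A: fails — w0Rw2, w0R²w0 but no w with w2R²w and w0=w.
B: condition met.
C: fails — w1Rw2, w1R²w1 but no w with w2R²w and w1=w.
Valid on: B.

B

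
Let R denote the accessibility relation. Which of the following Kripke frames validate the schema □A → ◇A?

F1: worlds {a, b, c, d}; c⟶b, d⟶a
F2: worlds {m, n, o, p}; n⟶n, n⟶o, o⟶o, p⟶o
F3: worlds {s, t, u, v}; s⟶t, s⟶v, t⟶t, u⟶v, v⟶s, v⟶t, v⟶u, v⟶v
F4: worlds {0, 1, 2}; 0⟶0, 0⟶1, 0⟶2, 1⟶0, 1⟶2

F3

The schema corresponds to seriality: ∀x ∃y Rxy.
F1: fails — world a has no successor.
F2: fails — world m has no successor.
F3: holds.
F4: fails — world 2 has no successor.
Valid on: F3.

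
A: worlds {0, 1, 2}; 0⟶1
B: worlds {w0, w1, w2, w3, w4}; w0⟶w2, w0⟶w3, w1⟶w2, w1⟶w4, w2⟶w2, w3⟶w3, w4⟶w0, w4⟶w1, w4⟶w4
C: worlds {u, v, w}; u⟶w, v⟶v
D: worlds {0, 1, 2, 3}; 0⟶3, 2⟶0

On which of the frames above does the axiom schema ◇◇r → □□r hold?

The schema corresponds to a generalized confluence (Geach) condition: ∀x ∀y ∀z ((xR²y ∧ xR²z) → ∃w (y = w ∧ z = w)).
A: ✓.
B: fails — w0R²w2, w0R²w3 but w2 ≠ w3.
C: ✓.
D: ✓.

A, C, D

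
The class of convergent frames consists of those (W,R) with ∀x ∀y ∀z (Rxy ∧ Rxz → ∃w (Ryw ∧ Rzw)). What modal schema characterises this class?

◇□ψ → □◇ψ

The condition is convergence. The .2 schema ◇□ψ → □◇ψ defines it.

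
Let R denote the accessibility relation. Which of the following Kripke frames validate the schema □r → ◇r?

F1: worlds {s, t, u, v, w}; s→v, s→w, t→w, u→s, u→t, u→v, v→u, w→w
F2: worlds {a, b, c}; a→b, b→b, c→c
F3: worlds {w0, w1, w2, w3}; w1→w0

The schema corresponds to seriality: ∀x ∃y Rxy.
F1: satisfies the condition.
F2: satisfies the condition.
F3: fails — world w0 has no successor.
Valid on: F1, F2.

F1, F2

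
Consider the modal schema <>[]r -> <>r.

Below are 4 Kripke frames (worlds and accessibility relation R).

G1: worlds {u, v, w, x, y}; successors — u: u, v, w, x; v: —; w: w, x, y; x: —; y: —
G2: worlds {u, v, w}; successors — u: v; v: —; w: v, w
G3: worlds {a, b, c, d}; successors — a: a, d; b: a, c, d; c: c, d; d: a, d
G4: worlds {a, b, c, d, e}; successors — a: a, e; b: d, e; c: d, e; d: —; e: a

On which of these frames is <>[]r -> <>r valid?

This is the axiom for a generalized confluence (Geach) condition; its first-order frame correspondent is forall x forall y (xRy -> exists w (yRw & xRw)).
G1: fails — uRv but no t with vRt and uRt.
G2: fails — uRv but no t with vRt and uRt.
G3: satisfies the condition.
G4: fails — bRd but no w with dRw and bRw.

G3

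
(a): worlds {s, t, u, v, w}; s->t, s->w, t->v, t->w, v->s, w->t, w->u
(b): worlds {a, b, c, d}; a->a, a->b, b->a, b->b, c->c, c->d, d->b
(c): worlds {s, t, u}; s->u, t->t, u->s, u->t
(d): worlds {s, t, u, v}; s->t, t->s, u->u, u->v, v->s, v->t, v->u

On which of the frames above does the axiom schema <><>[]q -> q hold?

none

This is the axiom for a generalized confluence (Geach) condition; its first-order frame correspondent is forall x forall y (x R^2 y -> exists w (yRw & x = w)).
(a): fails — sR²t but no w* with tRw* and s=w*.
(b): fails — cR²b but no w with bRw and c=w.
(c): fails — sR²s but no w with sRw and s=w.
(d): fails — sR²s but no w with sRw and s=w.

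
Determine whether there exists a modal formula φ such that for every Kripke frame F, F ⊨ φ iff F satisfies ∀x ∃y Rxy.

This is a Sahlqvist condition; the D axiom □p → ◇p defines it.
Suppose □p→◇p is valid. At any x set V(p)=W. Then □p at x, so ◇p at x, so x has a successor.

Yes — defined by □p → ◇p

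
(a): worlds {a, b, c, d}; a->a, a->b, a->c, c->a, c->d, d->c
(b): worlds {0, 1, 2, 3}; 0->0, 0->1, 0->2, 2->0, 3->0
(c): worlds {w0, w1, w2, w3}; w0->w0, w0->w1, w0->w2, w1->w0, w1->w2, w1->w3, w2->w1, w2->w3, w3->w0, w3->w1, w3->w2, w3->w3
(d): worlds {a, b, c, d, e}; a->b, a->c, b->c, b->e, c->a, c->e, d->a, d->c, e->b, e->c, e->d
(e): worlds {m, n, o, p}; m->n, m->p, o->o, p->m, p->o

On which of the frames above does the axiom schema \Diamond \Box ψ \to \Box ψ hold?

This is the axiom for the Euclidean property; its first-order frame correspondent is \forall x \forall y \forall z (Rxy \wedge Rxz \to Ryz).
(a): fails — Rab and Rab but not Rbb.
(b): fails — R02 and R02 but not R22.
(c): fails — Rw0w1 and Rw0w1 but not Rw1w1.
(d): fails — Rab and Rab but not Rbb.
(e): fails — Rmn and Rmn but not Rnn.
Valid on no frame.

none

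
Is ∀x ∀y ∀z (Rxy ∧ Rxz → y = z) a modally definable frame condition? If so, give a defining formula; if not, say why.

This is a Sahlqvist condition; the CD axiom ◇q → □q defines it.
Suppose ◇q→□q is valid. Take Rxy, Rxz and set V(q)={y}. Then ◇q at x, so □q at x, so q at z, i.e. z=y.

Yes, by ◇q → □q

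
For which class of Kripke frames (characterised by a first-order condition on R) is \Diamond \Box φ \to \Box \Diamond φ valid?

Convergence

This schema is the .2 axiom.
It corresponds to convergence: \forall x \forall y \forall z (Rxy \wedge Rxz \to \exists w (Ryw \wedge Rzw)).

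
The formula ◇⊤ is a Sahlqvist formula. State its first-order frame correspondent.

◇⊤ holds at w iff w has a successor, so frame-validity of ◇⊤ is exactly seriality. Equivalently via □ψ → ◇ψ:
Suppose □ψ→◇ψ is valid. At any x set V(ψ)=W. Then □ψ at x, so ◇ψ at x, so x has a successor.
The converse is a direct semantic check.
Frame condition: ∀x ∃y Rxy.

Seriality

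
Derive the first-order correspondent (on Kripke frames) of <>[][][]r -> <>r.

forall x forall y (xRy -> exists w (y R^3 w & xRw))

This is a Sahlqvist (Geach-type) schema ◇^1□^3r → □^0◇^1r.
Minimal-valuation argument: fix x; take any y with xR^1y and any z with xR^0z. Set V(r) to the set of worlds R-reachable from y in exactly 3 steps. Then □^3r holds at y, so the antecedent holds at x; validity forces ◇^1r at z, giving a w with zR^1w and yR^3w.
First-order correspondent: forall x forall y (xRy -> exists w (y R^3 w & xRw)).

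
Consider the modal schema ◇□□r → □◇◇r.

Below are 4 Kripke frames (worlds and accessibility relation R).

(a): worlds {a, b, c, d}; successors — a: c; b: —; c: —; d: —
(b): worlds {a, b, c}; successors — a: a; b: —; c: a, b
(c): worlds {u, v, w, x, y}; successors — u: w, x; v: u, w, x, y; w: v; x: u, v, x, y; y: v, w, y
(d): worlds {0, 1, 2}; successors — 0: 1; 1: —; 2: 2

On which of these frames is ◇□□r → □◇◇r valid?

(c)

Frame correspondent (Sahlqvist): ∀x ∀y ∀z ((xRy ∧ xRz) → ∃w (yR²w ∧ zR²w)) — i.e. a generalized confluence (Geach) condition.
(a): fails — aRc, aRc but no w with cR²w and cR²w.
(b): fails — cRa, cRb but no w with aR²w and bR²w.
(c): condition met.
(d): fails — 0R1, 0R1 but no w with 1R²w and 1R²w.
Valid on: (c).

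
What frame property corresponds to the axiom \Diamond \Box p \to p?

This schema is equivalent to the B axiom p → □◇p.
It corresponds to symmetry: \forall x \forall y (Rxy \to Ryx).

Symmetry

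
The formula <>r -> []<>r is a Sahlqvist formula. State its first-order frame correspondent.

The Euclidean property

Suppose ◇r→□◇r is valid. Take Rxy, Rxz and set V(r)={y}. Then ◇r at x, so □◇r at x, so ◇r at z, so some w with Rzw has r; w=y, i.e. Rzy. By symmetry of the argument, Ryz.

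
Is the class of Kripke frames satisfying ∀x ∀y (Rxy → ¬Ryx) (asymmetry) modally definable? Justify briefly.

Modal frame validity is preserved under surjective bounded morphisms.
The 3-cycle (worlds s,t,u with s→t→u→s) is asymmetric. Mapping every world to a single reflexive point • is a surjective bounded morphism, and the reflexive point is not asymmetric (R•• but asymmetry requires ¬R••).
So no modal formula (or set of formulas) defines exactly the asymmetric frames.

No — not modally definable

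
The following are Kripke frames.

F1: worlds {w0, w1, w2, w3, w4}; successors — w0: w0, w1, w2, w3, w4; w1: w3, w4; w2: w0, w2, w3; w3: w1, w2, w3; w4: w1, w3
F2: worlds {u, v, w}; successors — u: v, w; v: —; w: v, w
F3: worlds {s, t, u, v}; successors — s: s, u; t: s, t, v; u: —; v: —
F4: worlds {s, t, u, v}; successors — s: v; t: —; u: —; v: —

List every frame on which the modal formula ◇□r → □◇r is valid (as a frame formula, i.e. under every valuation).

The schema corresponds to convergence: ∀x ∀y ∀z (Rxy ∧ Rxz → ∃w (Ryw ∧ Rzw)).
F1: ✓.
F2: fails — Ruv and Ruv but v and v have no common successor.
F3: fails — Rsu and Rsu but u and u have no common successor.
F4: fails — Rsv and Rsv but v and v have no common successor.

F1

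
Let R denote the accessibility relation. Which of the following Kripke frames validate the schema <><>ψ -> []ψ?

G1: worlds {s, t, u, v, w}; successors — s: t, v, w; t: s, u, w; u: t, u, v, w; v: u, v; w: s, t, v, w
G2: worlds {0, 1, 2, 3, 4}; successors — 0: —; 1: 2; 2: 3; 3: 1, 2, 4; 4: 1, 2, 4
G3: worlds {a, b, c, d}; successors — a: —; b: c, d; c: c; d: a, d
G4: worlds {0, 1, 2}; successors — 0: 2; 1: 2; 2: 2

The schema corresponds to a generalized confluence (Geach) condition: forall x forall y forall z ((x R^2 y & xRz) -> exists w (y = w & z = w)).
G1: fails — sR²s, sRt but s ≠ t.
G2: fails — 1R²3, 1R2 but 3 ≠ 2.
G3: fails — bR²a, bRc but a ≠ c.
G4: ✓.

G4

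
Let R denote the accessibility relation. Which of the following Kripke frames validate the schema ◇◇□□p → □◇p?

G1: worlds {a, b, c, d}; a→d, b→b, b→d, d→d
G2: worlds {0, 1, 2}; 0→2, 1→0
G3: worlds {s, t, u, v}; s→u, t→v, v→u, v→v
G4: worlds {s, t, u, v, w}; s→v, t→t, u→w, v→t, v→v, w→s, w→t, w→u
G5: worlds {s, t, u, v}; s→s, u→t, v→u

G1

The schema corresponds to a generalized confluence (Geach) condition: ∀x ∀y ∀z ((xR²y ∧ xRz) → ∃w (yR²w ∧ zRw)).
G1: condition met.
G2: fails — 1R²2, 1R0 but no w with 2R²w and 0Rw.
G3: fails — tR²u, tRv but no w with uR²w and vRw.
G4: fails — wR²t, wRs but no w* with tR²w* and sRw*.
G5: fails — vR²t, vRu but no w with tR²w and uRw.
Valid on: G1.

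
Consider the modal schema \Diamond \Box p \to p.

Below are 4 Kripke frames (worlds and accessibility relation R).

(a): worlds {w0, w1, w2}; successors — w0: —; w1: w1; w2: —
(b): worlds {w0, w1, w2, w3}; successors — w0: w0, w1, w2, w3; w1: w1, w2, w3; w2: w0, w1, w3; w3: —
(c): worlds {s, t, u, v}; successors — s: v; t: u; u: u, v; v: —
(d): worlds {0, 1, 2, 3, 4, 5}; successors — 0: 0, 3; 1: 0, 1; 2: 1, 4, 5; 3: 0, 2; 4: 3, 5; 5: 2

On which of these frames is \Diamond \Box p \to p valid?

This is the axiom for symmetry; its first-order frame correspondent is \forall x \forall y (Rxy \to Ryx).
(a): satisfies the condition.
(b): fails — Rw1w3 but not Rw3w1.
(c): fails — Rtu but not Rut.
(d): fails — R10 but not R01.

(a)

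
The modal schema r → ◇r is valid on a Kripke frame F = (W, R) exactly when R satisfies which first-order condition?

reflexivity

Equivalently (dual form): □r → r.
Suppose □r→r is valid. At any x set V(r)={w : Rxw}. Then □r holds at x, so r holds at x, i.e. Rxx.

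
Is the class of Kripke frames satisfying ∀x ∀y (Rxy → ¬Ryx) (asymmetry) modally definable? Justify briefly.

Any modally definable frame class is closed under surjective bounded morphisms.
The 3-cycle (worlds 0,1,2 with 0→1→2→0) is asymmetric. Mapping every world to a single reflexive point • is a surjective bounded morphism, and the reflexive point is not asymmetric (R•• but asymmetry requires ¬R••).
So the class is not modally definable.

Not modally definable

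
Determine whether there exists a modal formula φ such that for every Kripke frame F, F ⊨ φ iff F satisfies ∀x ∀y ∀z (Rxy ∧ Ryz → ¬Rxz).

Any modally definable frame class is closed under surjective bounded morphisms.
The 3-cycle (worlds a,b,c with a→b→c→a) is intransitive. Mapping every world to a single reflexive point • is a surjective bounded morphism; the reflexive point is not intransitive (R••∧R•• but R••).
Hence intransitivity is not modally definable.

No — not modally definable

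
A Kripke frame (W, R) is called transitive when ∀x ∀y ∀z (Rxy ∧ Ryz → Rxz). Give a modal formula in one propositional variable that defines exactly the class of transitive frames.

This is transitivity; the standard corresponding axiom is 4: □p → □□p.
Suppose □p→□□p is valid. Take Rxy, Ryz and set V(p)={w : Rxw}. Then □p at x, so □□p at x, so □p at y, so p at z, i.e. Rxz.

□p → □□p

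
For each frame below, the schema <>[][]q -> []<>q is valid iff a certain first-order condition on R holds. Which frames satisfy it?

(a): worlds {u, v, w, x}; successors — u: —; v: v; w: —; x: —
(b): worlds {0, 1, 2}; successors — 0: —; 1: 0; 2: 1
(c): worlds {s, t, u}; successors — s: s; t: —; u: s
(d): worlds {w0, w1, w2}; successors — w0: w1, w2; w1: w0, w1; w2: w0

Frame correspondent (Sahlqvist): forall x forall y forall z ((xRy & xRz) -> exists w (y R^2 w & zRw)) — i.e. a generalized confluence (Geach) condition.
(a): condition met.
(b): fails — 1R0, 1R0 but no w with 0R²w and 0Rw.
(c): condition met.
(d): fails — w0Rw2, w0Rw2 but no w with w2R²w and w2Rw.
Valid on: (a), (c).

(a), (c)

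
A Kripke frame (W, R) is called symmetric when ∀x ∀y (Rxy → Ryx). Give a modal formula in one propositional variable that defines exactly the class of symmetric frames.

A defining formula is ψ → □◇ψ (the B axiom).
Suppose ψ→□◇ψ is valid. Take Rxy and set V(ψ)={x}. Then ψ at x, so □◇ψ at x, so ◇ψ at y, so some z with Ryz has ψ; z=x, i.e. Ryx.

ψ → □◇ψ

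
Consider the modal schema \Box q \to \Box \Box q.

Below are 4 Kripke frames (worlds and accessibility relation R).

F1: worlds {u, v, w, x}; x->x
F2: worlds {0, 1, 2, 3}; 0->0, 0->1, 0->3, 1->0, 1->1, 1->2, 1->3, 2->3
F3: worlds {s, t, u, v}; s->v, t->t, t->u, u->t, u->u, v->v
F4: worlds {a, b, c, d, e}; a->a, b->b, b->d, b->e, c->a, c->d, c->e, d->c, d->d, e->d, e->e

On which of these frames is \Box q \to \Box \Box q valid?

The schema corresponds to transitivity: \forall x \forall y \forall z (Rxy \wedge Ryz \to Rxz).
F1: satisfies the condition.
F2: fails — R01 and R12 but not R02.
F3: satisfies the condition.
F4: fails — Rcd and Rdc but not Rcc.
Valid on: F1, F3.

F1, F3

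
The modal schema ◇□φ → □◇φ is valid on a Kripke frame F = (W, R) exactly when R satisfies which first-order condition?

Suppose ◇□φ→□◇φ is valid. Take Rxy, Rxz and set V(φ)={w : Ryw}. Then □φ at y so ◇□φ at x, so □◇φ at x, so ◇φ at z, giving w with Rzw and Ryw.

Convergence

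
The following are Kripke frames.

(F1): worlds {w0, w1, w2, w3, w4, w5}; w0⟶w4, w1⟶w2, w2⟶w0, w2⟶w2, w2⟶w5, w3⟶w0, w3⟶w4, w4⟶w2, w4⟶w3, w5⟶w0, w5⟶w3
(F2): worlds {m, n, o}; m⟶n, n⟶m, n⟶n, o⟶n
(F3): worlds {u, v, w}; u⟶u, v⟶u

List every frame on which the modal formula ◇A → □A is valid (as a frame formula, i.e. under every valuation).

(F3)

This is the axiom for partial functionality; its first-order frame correspondent is ∀x ∀y ∀z (Rxy ∧ Rxz → y = z).
(F1): fails — w2 sees both w0 and w2.
(F2): fails — n sees both m and n.
(F3): condition met.
Valid on: (F3).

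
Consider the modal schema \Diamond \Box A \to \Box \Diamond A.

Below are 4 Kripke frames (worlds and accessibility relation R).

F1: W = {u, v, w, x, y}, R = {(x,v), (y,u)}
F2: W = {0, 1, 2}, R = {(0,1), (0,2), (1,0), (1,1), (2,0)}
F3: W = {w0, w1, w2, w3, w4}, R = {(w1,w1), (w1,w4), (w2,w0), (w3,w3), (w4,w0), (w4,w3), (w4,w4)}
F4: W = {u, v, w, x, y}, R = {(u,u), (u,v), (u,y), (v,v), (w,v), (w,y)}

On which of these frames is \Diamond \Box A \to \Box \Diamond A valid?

F2

Frame correspondent (Sahlqvist): \forall x \forall y \forall z (Rxy \wedge Rxz \to \exists w (Ryw \wedge Rzw)) — i.e. convergence.
F1: fails — Rxv and Rxv but v and v have no common successor.
F2: satisfies the condition.
F3: fails — Rw2w0 and Rw2w0 but w0 and w0 have no common successor.
F4: fails — Ruv and Ruy but v and y have no common successor.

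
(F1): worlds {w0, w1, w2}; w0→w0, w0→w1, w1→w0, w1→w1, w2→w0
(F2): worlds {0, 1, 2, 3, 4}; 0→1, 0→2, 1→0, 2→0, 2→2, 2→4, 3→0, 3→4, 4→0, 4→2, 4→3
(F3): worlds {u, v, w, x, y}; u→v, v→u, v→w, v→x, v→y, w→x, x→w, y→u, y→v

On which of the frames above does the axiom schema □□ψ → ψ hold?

Frame correspondent (Sahlqvist): ∀x ∃w (xR²w ∧ x = w) — i.e. a generalized confluence (Geach) condition.
(F1): fails — at w2 but no w with w2R²w and w2=w.
(F2): holds.
(F3): holds.
Valid on: (F2), (F3).

(F2), (F3)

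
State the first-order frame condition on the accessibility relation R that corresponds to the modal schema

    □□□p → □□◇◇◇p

∀x ∀z (xR²z → ∃w (xR³w ∧ zR³w))

This is a Sahlqvist (Geach-type) schema ◇^0□^3p → □^2◇^3p.
Minimal-valuation argument: fix x; take any y with xR^0y and any z with xR^2z. Set V(p) to the set of worlds R-reachable from y in exactly 3 steps. Then □^3p holds at y, so the antecedent holds at x; validity forces ◇^3p at z, giving a w with zR^3w and yR^3w.
First-order correspondent: ∀x ∀z (xR²z → ∃w (xR³w ∧ zR³w)).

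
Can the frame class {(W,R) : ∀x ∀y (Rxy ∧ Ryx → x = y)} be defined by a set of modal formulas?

Not definable by any modal formula

Modal frame validity is preserved under surjective bounded morphisms.
The 6-cycle (worlds s,t,u,v,w,x with s→t→u→v→w→x→s) is antisymmetric. Sending even-indexed worlds to s and odd-indexed worlds to t is a surjective bounded morphism onto the two-world frame with s↔t, which is not antisymmetric.
So no modal formula (or set of formulas) defines exactly the antisymmetric frames.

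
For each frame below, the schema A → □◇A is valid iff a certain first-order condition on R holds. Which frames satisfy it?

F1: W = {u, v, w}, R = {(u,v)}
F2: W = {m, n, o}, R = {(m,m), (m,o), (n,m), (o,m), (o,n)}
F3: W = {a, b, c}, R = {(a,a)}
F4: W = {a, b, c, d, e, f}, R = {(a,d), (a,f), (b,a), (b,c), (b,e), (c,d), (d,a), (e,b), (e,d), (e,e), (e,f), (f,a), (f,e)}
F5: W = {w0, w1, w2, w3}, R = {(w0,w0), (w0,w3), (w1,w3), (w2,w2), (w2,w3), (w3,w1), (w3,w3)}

F3

The schema corresponds to symmetry: ∀x ∀y (Rxy → Ryx).
F1: fails — Ruv but not Rvu.
F2: fails — Ron but not Rno.
F3: ✓.
F4: fails — Rbc but not Rcb.
F5: fails — Rw0w3 but not Rw3w0.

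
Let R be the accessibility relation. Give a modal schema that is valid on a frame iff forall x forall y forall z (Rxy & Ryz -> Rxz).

□p → □□p

This is transitivity; the standard corresponding axiom is 4: □p → □□p.
Suppose □p→□□p is valid. Take Rxy, Ryz and set V(p)={w : Rxw}. Then □p at x, so □□p at x, so □p at y, so p at z, i.e. Rxz.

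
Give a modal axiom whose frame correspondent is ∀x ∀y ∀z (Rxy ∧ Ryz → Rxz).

□r → □□r

The condition is transitivity. The 4 schema □r → □□r defines it.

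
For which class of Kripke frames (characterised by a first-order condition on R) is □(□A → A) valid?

This schema is the T□ axiom.
It corresponds to shift-reflexivity: ∀x ∀y (Rxy → Ryy).

shift-reflexivity: ∀x ∀y (Rxy → Ryy)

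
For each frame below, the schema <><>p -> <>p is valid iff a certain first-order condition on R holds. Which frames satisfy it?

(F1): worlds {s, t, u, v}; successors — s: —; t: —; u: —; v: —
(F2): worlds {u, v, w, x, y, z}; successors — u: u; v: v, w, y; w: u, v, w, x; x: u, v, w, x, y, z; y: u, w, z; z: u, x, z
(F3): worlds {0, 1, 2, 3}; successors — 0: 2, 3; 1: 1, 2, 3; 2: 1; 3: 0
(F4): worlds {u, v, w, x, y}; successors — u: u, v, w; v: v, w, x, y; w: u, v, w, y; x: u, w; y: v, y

Frame correspondent (Sahlqvist): forall x forall y forall z (Rxy & Ryz -> Rxz) — i.e. transitivity.
(F1): ✓.
(F2): fails — Rwx and Rxy but not Rwy.
(F3): fails — R02 and R21 but not R01.
(F4): fails — Ruv and Rvx but not Rux.

(F1)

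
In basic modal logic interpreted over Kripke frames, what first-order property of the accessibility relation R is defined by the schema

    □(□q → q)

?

Shift-reflexivity

Suppose □(□q→q) is valid. Take Rxy and set V(q)={w : Ryw}. Then at y, □q holds; since □(□q→q) at x, □q→q at y, so q at y, i.e. Ryy.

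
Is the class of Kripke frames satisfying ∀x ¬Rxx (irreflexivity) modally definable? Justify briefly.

Any modally definable frame class is closed under surjective bounded morphisms.
The 5-cycle (worlds a,b,c,d,e with a→b→c→d→e→a) is irreflexive, and the map sending every world to a single reflexive point • is a surjective bounded morphism (forth: every edge maps to (•,•); back: every world has a successor). So any modal formula valid on the 5-cycle is also valid on the reflexive point, which is not irreflexive.
So the class is not modally definable.

No — not modally definable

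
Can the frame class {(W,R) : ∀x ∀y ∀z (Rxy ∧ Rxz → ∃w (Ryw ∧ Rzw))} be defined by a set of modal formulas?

Yes — defined by ◇□p → □◇p

The condition is convergence. A defining modal formula is ◇□p → □◇p.
Suppose ◇□p→□◇p is valid. Take Rxy, Rxz and set V(p)={w : Ryw}. Then □p at y so ◇□p at x, so □◇p at x, so ◇p at z, giving w with Rzw and Ryw.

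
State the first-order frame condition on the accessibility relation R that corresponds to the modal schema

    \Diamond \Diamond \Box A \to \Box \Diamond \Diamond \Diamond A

\forall x \forall y \forall z ((x R^2 y \wedge xRz) \to \exists w (yRw \wedge z R^3 w))

This is a Sahlqvist (Geach-type) schema ◇^2□^1A → □^1◇^3A.
Minimal-valuation argument: fix x; take any y with xR^2y and any z with xR^1z. Set V(A) to the set of worlds R-reachable from y in exactly 1 step. Then □^1A holds at y, so the antecedent holds at x; validity forces ◇^3A at z, giving a w with zR^3w and yR^1w.
First-order correspondent: \forall x \forall y \forall z ((x R^2 y \wedge xRz) \to \exists w (yRw \wedge z R^3 w)).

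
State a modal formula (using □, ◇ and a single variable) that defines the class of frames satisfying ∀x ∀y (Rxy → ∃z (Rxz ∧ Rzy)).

A defining formula is □□r → □r (the C4 axiom).
Suppose □□r→□r is valid. Take Rxy and set V(r)={w : xR²w}. Then □□r at x, so □r at x, so r at y, i.e. ∃z(Rxz∧Rzy).

□□r → □r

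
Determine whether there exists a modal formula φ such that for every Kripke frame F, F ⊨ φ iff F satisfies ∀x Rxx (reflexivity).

Definable; □q → q defines it

This is a Sahlqvist condition; the T axiom □q → q defines it.
Suppose □q→q is valid. At any x set V(q)={w : Rxw}. Then □q holds at x, so q holds at x, i.e. Rxx.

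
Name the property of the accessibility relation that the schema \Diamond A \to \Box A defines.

Suppose ◇A→□A is valid. Take Rxy, Rxz and set V(A)={y}. Then ◇A at x, so □A at x, so A at z, i.e. z=y.

Partial functionality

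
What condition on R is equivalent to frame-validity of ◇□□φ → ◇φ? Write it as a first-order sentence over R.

∀x ∀y (xRy → ∃w (yR²w ∧ xRw))

This is a Sahlqvist (Geach-type) schema ◇^1□^2φ → □^0◇^1φ.
Minimal-valuation argument: fix x; take any y with xR^1y and any z with xR^0z. Set V(φ) to the set of worlds R-reachable from y in exactly 2 steps. Then □^2φ holds at y, so the antecedent holds at x; validity forces ◇^1φ at z, giving a w with zR^1w and yR^2w.
First-order correspondent: ∀x ∀y (xRy → ∃w (yR²w ∧ xRw)).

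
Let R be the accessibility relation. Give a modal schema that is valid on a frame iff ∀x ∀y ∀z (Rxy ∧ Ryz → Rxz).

□q → □□q

This is transitivity; the standard corresponding axiom is 4: □q → □□q.
Suppose □q→□□q is valid. Take Rxy, Ryz and set V(q)={w : Rxw}. Then □q at x, so □□q at x, so □q at y, so q at z, i.e. Rxz.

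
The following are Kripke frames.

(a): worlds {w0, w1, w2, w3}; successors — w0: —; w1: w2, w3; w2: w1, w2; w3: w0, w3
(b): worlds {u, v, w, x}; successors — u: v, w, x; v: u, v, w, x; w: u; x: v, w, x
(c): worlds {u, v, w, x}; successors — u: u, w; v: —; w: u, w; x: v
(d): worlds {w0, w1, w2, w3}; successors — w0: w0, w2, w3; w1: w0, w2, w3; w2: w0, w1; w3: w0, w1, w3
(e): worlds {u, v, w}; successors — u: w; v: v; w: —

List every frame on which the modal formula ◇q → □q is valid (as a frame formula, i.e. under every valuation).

Frame correspondent (Sahlqvist): ∀x ∀y ∀z (Rxy ∧ Rxz → y = z) — i.e. partial functionality.
(a): fails — w1 sees both w2 and w3.
(b): fails — u sees both v and w.
(c): fails — u sees both u and w.
(d): fails — w0 sees both w0 and w2.
(e): satisfies the condition.

(e)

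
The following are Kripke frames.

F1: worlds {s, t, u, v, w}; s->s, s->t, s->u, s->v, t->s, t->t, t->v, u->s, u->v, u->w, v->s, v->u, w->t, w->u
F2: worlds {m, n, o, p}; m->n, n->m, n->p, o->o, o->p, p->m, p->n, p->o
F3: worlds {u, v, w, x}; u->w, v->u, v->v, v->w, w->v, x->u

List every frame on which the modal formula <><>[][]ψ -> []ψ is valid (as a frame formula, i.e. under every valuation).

This is the axiom for a generalized confluence (Geach) condition; its first-order frame correspondent is forall x forall y forall z ((x R^2 y & xRz) -> exists w (y R^2 w & z = w)).
F1: fails — sR²w, sRu but no w* with wR²w* and u=w*.
F2: fails — mR²m, mRn but no w with mR²w and n=w.
F3: fails — vR²u, vRu but no t with uR²t and u=t.
Valid on no frame.

none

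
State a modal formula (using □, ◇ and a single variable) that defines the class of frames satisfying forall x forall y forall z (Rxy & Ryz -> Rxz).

A defining formula is □r → □□r (the 4 axiom).
Suppose □r→□□r is valid. Take Rxy, Ryz and set V(r)={w : Rxw}. Then □r at x, so □□r at x, so □r at y, so r at z, i.e. Rxz.

□r → □□r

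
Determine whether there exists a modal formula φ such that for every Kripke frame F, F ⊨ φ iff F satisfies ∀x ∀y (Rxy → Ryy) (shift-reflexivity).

Yes: it is shift-reflexivity, defined by the T□ schema □(□r → r).
Suppose □(□r→r) is valid. Take Rxy and set V(r)={w : Ryw}. Then at y, □r holds; since □(□r→r) at x, □r→r at y, so r at y, i.e. Ryy.

Yes — defined by □(□r → r)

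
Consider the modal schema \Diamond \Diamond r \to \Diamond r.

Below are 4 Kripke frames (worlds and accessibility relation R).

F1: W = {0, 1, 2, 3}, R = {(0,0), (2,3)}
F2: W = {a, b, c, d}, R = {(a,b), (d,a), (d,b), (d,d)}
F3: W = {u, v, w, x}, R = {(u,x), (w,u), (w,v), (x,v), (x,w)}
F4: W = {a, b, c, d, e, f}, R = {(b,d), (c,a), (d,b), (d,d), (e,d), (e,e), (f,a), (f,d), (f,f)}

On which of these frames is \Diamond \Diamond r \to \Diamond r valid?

Frame correspondent (Sahlqvist): \forall x \forall y \forall z (Rxy \wedge Ryz \to Rxz) — i.e. transitivity.
F1: condition met.
F2: condition met.
F3: fails — Rxw and Rwu but not Rxu.
F4: fails — Rfd and Rdb but not Rfb.
Valid on: F1, F2.

F1, F2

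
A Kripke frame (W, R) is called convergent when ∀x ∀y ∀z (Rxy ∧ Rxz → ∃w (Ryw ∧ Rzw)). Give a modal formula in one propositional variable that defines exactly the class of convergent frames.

◇□p → □◇p

This is convergence; the standard corresponding axiom is .2: ◇□p → □◇p.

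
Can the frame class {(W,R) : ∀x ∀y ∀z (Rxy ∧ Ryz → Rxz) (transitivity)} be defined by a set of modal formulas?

Yes — defined by □r → □□r

Yes: it is transitivity, defined by the 4 schema □r → □□r.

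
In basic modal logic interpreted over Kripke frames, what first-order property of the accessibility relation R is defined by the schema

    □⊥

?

This schema is the Ver axiom.
It corresponds to emptiness of R: ∀x ∀y ¬Rxy.

emptiness of R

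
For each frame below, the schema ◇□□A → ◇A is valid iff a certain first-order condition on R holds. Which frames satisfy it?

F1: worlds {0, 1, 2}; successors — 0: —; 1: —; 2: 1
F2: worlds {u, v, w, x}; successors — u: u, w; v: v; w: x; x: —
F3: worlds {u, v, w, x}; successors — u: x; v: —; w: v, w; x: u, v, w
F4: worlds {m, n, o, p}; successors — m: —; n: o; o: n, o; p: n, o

The schema corresponds to a generalized confluence (Geach) condition: ∀x ∀y (xRy → ∃w (yR²w ∧ xRw)).
F1: fails — 2R1 but no w with 1R²w and 2Rw.
F2: fails — uRw but no t with wR²t and uRt.
F3: fails — wRv but no t with vR²t and wRt.
F4: satisfies the condition.

F4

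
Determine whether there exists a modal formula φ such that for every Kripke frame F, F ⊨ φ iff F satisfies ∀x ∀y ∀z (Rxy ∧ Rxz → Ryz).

Yes: it is the Euclidean property, defined by the 5 schema ◇q → □◇q.

Yes — defined by ◇q → □◇q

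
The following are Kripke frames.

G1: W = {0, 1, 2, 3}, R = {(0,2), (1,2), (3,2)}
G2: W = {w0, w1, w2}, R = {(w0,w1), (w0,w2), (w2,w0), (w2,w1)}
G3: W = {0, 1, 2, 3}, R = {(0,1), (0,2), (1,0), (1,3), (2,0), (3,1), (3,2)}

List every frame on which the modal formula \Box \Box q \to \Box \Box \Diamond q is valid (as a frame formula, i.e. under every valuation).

G1

Frame correspondent (Sahlqvist): \forall x \forall z (x R^2 z \to \exists w (x R^2 w \wedge zRw)) — i.e. a generalized confluence (Geach) condition.
G1: satisfies the condition.
G2: fails — w0R²w1 but no w with w0R²w and w1Rw.
G3: fails — 0R²0 but no w with 0R²w and 0Rw.
Valid on: G1.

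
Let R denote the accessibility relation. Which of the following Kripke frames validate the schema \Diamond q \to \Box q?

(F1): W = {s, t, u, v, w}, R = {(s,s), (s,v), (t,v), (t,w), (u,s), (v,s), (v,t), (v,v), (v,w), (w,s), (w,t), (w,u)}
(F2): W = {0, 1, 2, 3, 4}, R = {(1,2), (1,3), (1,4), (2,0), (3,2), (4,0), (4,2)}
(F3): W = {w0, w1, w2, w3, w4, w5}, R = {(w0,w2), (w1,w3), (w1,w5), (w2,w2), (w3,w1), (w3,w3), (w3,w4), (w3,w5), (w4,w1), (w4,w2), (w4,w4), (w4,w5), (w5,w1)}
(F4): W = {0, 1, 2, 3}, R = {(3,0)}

This is the axiom for partial functionality; its first-order frame correspondent is \forall x \forall y \forall z (Rxy \wedge Rxz \to y = z).
(F1): fails — s sees both s and v.
(F2): fails — 1 sees both 2 and 3.
(F3): fails — w1 sees both w3 and w5.
(F4): holds.

(F4)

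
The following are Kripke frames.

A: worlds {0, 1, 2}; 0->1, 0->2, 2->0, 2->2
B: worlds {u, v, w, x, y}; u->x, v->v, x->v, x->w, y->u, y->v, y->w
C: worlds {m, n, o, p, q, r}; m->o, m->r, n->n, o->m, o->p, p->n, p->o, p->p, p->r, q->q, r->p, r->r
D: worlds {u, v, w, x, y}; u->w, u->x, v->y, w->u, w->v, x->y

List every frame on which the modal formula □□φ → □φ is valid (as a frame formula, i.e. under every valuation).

Frame correspondent (Sahlqvist): ∀x ∀y (Rxy → ∃z (Rxz ∧ Rzy)) — i.e. density.
A: fails — R01 but no z with R0z and Rz1.
B: fails — Rxw but no z with Rxz and Rzw.
C: fails — Rom but no z with Roz and Rzm.
D: fails — Rwu but no z with Rwz and Rzu.
Valid on no frame.

none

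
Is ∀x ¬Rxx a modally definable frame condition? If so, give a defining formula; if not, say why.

Not modally definable

Modal frame validity is preserved under surjective bounded morphisms.
The 5-cycle (worlds a,b,c,d,e with a→b→c→d→e→a) is irreflexive, and the map sending every world to a single reflexive point • is a surjective bounded morphism (forth: every edge maps to (•,•); back: every world has a successor). So any modal formula valid on the 5-cycle is also valid on the reflexive point, which is not irreflexive.
So no modal formula (or set of formulas) defines exactly the irreflexive frames.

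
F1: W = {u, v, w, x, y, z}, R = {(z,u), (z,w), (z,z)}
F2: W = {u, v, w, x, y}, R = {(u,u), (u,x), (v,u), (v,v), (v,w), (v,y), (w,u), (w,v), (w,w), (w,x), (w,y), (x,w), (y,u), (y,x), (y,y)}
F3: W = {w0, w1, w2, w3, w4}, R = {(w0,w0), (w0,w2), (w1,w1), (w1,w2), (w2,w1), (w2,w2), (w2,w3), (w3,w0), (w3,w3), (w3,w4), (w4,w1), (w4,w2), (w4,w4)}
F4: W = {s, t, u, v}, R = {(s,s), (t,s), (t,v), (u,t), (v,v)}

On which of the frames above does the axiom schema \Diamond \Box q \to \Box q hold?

This is the axiom for the Euclidean property; its first-order frame correspondent is \forall x \forall y \forall z (Rxy \wedge Rxz \to Ryz).
F1: fails — Rzw and Rzz but not Rwz.
F2: fails — Rux and Ruu but not Rxu.
F3: fails — Rw0w2 and Rw0w0 but not Rw2w0.
F4: fails — Rtv and Rts but not Rvs.

none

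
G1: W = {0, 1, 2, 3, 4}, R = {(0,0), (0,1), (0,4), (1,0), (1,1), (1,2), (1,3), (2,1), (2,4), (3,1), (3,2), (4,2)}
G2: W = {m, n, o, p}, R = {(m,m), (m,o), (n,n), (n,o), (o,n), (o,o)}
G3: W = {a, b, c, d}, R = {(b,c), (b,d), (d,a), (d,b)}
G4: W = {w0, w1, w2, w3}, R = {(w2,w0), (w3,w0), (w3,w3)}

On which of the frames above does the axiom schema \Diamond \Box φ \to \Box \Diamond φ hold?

G2

The schema corresponds to convergence: \forall x \forall y \forall z (Rxy \wedge Rxz \to \exists w (Ryw \wedge Rzw)).
G1: fails — R00 and R04 but 0 and 4 have no common successor.
G2: condition met.
G3: fails — Rbc and Rbc but c and c have no common successor.
G4: fails — Rw2w0 and Rw2w0 but w0 and w0 have no common successor.
Valid on: G2.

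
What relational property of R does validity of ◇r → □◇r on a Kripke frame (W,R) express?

the Euclidean property

This is the 5 axiom.
It corresponds to the Euclidean property: ∀x ∀y ∀z (Rxy ∧ Rxz → Ryz).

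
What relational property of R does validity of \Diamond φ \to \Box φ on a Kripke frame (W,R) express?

Partial functionality

Suppose ◇φ→□φ is valid. Take Rxy, Rxz and set V(φ)={y}. Then ◇φ at x, so □φ at x, so φ at z, i.e. z=y.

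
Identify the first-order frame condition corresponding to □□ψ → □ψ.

density

Suppose □□ψ→□ψ is valid. Take Rxy and set V(ψ)={w : xR²w}. Then □□ψ at x, so □ψ at x, so ψ at y, i.e. ∃z(Rxz∧Rzy).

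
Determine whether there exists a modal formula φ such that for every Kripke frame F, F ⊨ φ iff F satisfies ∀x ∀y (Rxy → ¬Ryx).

Not definable by any modal formula

Any modally definable frame class is closed under surjective bounded morphisms.
The 5-cycle (worlds a,b,c,d,e with a→b→c→d→e→a) is asymmetric. Mapping every world to a single reflexive point • is a surjective bounded morphism, and the reflexive point is not asymmetric (R•• but asymmetry requires ¬R••).
So the class is not modally definable.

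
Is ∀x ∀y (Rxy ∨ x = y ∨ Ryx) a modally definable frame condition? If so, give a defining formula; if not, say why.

Not modally definable

If a class were modally definable it would be closed under disjoint unions (Goldblatt–Thomason).
Take 2 disjoint single-world reflexive frames: each is trivially connected, but their disjoint union has 2 worlds with no edge between distinct components, so it is not connected.
So no modal formula (or set of formulas) defines exactly the connected frames.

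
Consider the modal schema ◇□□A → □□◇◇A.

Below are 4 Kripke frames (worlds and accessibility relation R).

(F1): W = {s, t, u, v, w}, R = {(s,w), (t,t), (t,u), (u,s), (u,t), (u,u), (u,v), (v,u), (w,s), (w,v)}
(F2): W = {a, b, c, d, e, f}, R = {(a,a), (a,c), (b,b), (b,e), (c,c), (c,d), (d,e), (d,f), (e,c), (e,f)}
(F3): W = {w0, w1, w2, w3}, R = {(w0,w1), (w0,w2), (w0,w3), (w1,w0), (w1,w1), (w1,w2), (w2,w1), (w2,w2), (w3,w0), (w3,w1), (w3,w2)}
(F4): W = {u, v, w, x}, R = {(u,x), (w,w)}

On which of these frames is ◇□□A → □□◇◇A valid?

Frame correspondent (Sahlqvist): ∀x ∀y ∀z ((xRy ∧ xR²z) → ∃w (yR²w ∧ zR²w)) — i.e. a generalized confluence (Geach) condition.
(F1): fails — sRw, sR²s but no w* with wR²w* and sR²w*.
(F2): fails — bRb, bR²f but no w with bR²w and fR²w.
(F3): condition met.
(F4): condition met.

(F3), (F4)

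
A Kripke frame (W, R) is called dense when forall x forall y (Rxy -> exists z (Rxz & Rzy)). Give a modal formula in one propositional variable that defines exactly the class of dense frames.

□□q → □q

This is density; the standard corresponding axiom is C4: □□q → □q.
Suppose □□q→□q is valid. Take Rxy and set V(q)={w : xR²w}. Then □□q at x, so □q at x, so q at y, i.e. ∃z(Rxz∧Rzy).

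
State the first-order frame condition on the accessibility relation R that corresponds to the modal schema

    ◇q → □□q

∀x ∀y ∀z ((xRy ∧ xR²z) → ∃w (y = w ∧ z = w))

This is a Sahlqvist (Geach-type) schema ◇^1□^0q → □^2◇^0q.
Minimal-valuation argument: fix x; take any y with xR^1y and any z with xR^2z. Set V(q) to the set of worlds R-reachable from y in exactly 0 steps. Then □^0q holds at y, so the antecedent holds at x; validity forces ◇^0q at z, giving a w with zR^0w and yR^0w.
First-order correspondent: ∀x ∀y ∀z ((xRy ∧ xR²z) → ∃w (y = w ∧ z = w)).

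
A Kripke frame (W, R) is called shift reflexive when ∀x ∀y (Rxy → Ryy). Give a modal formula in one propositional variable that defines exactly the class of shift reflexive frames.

□(□ψ → ψ)

The condition is shift-reflexivity. The T□ schema □(□ψ → ψ) defines it.
Suppose □(□ψ→ψ) is valid. Take Rxy and set V(ψ)={w : Ryw}. Then at y, □ψ holds; since □(□ψ→ψ) at x, □ψ→ψ at y, so ψ at y, i.e. Ryy.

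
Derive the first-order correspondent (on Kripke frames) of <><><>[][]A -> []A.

This is a Sahlqvist (Geach-type) schema ◇^3□^2A → □^1◇^0A.
Minimal-valuation argument: fix x; take any y with xR^3y and any z with xR^1z. Set V(A) to the set of worlds R-reachable from y in exactly 2 steps. Then □^2A holds at y, so the antecedent holds at x; validity forces ◇^0A at z, giving a w with zR^0w and yR^2w.
First-order correspondent: forall x forall y forall z ((x R^3 y & xRz) -> exists w (y R^2 w & z = w)).

forall x forall y forall z ((x R^3 y & xRz) -> exists w (y R^2 w & z = w))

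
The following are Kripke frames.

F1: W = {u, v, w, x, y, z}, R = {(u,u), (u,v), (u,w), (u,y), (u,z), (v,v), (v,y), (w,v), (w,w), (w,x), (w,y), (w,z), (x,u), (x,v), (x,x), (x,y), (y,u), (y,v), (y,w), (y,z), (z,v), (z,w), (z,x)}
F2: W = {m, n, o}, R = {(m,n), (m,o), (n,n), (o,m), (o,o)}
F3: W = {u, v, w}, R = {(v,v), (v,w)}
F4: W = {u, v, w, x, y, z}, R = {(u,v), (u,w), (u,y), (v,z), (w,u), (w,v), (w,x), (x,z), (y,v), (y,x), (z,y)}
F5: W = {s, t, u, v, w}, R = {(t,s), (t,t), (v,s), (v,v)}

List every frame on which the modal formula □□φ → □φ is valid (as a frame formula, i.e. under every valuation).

F1, F2, F3, F5

The schema corresponds to density: ∀x ∀y (Rxy → ∃z (Rxz ∧ Rzy)).
F1: condition met.
F2: condition met.
F3: condition met.
F4: fails — Ryx but no t with Ryt and Rtx.
F5: condition met.
Valid on: F1, F2, F3, F5.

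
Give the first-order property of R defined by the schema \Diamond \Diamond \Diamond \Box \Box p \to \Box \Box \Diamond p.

\forall x \forall y \forall z ((x R^3 y \wedge x R^2 z) \to \exists w (y R^2 w \wedge zRw))

This is a Sahlqvist (Geach-type) schema ◇^3□^2p → □^2◇^1p.
Minimal-valuation argument: fix x; take any y with xR^3y and any z with xR^2z. Set V(p) to the set of worlds R-reachable from y in exactly 2 steps. Then □^2p holds at y, so the antecedent holds at x; validity forces ◇^1p at z, giving a w with zR^1w and yR^2w.
First-order correspondent: \forall x \forall y \forall z ((x R^3 y \wedge x R^2 z) \to \exists w (y R^2 w \wedge zRw)).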